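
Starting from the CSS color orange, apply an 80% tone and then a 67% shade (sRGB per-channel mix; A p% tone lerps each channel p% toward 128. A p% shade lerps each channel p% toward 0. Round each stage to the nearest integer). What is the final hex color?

CSS orange is rgb(255, 165, 0).
Per channel, c → c + 0.8(128 − c):
  R: 255 − 101.6 = 153.4 → 153
  G: 165 − 29.6 = 135.4 → 135
  B: 0 + 102.4 = 102.4 → 102
After the tone: rgb(153, 135, 102) = #998766.
A 67% shade moves each channel 67% toward 0:
  R: 153 + 0.67×(0−153) = 153 − 102.51 = 50.49 → 50
  G: 135 + 0.67×(0−135) = 135 − 90.45 = 44.55 → 45
  B: 102 + 0.67×(0−102) = 102 − 68.34 = 33.66 → 34
rgb(50, 45, 34) = #322D22.

#322D22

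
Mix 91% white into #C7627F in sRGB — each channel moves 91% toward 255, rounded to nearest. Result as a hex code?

#FAF1F3

#C7627F is rgb(199, 98, 127).
A 91% tint moves each channel 91% toward 255:
  R: 199 + 50.96 = 249.96 → 250
  G: 98 + 0.91×(255−98) = 98 + 142.87 = 240.87 → 241
  B: 127 + 0.91×(255−127) = 127 + 116.48 = 243.48 → 243
rgb(250, 241, 243) = #FAF1F3.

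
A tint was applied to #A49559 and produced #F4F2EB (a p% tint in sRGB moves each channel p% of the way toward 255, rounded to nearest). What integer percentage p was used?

#A49559 is rgb(164, 149, 89); #F4F2EB is rgb(244, 242, 235).
On the B channel (widest range): 235 ≈ 89 + (p/100)(255 − 89), so p ≈ 100×(235 − 89)/(255 − 89) = 14600/166 = 87.95.
p = 88 reproduces all three channels after rounding.

88%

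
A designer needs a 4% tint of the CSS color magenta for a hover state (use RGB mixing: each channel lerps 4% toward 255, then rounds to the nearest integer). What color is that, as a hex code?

#FF0AFF

CSS magenta is rgb(255, 0, 255).
A 4% tint moves each channel 4% toward 255:
  R: 255 + 0.04×(255−255) = 255 + 0 = 255 → 255
  G: 0 + 10.2 = 10.2 → 10
  B: 255 + 0.04×(255−255) = 255 + 0 = 255 → 255
rgb(255, 10, 255) = #FF0AFF.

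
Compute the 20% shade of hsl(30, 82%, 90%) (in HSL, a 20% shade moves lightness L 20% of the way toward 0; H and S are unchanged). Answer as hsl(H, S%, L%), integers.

hsl(30, 82%, 72%)

L moves 20% from 90 toward 0: 90 − 18 = 72 → 72.
H and S are unchanged.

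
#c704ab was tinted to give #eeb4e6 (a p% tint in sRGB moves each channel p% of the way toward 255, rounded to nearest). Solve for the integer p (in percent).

#c704ab is rgb(199, 4, 171); #eeb4e6 is rgb(238, 180, 230).
On the G channel (widest range): 180 ≈ 4 + (p/100)(255 − 4), so p ≈ 100×(180 − 4)/(255 − 4) = 17600/251 = 70.12.
p = 70 reproduces all three channels after rounding.

70%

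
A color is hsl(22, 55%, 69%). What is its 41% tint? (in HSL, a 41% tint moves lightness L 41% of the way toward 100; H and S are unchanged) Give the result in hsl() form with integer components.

L moves 41% from 69 toward 100: 69 + 12.71 = 81.71 → 82.
H and S are unchanged.

hsl(22, 55%, 82%)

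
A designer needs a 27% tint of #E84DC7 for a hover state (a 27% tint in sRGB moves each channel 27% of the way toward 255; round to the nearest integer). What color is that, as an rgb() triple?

#E84DC7 is rgb(232, 77, 199).
Lerp each channel 27% toward 255:
  R: 232 + 0.27×(255−232) = 232 + 6.21 = 238.21 → 238
  G: 77 + 0.27×(255−77) = 77 + 48.06 = 125.06 → 125
  B: 199 + 15.12 = 214.12 → 214

rgb(238, 125, 214)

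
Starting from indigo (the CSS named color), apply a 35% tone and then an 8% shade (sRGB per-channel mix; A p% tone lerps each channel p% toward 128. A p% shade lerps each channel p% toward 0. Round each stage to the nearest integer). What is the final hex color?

#562977

CSS indigo is rgb(75, 0, 130).
A 35% tone moves each channel 35% toward 128:
  R: 75 + 18.55 = 93.55 → 94
  G: 0 + 0.35×(128−0) = 0 + 44.8 = 44.8 → 45
  B: 130 − 0.7 = 129.3 → 129
After the tone: rgb(94, 45, 129) = #5e2d81.
Per channel, c → c + 0.08(0 − c):
  R: 94 + 0.08×(0−94) = 94 − 7.52 = 86.48 → 86
  G: 45 + 0.08×(0−45) = 45 − 3.6 = 41.4 → 41
  B: 129 + 0.08×(0−129) = 129 − 10.32 = 118.68 → 119
rgb(86, 41, 119) = #562977.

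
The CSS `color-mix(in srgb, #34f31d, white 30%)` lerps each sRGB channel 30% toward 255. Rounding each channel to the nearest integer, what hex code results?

#71f761

#34f31d is rgb(52, 243, 29).
Lerp each channel 30% toward 255:
  R: 52 + 0.3×(255−52) = 52 + 60.9 = 112.9 → 113
  G: 243 + 3.6 = 246.6 → 247
  B: 29 + 0.3×(255−29) = 29 + 67.8 = 96.8 → 97
rgb(113, 247, 97) = #71f761.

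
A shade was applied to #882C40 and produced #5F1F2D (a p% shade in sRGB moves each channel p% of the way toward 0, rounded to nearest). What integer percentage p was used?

#882C40 is rgb(136, 44, 64); #5F1F2D is rgb(95, 31, 45).
On the R channel (widest range): 95 ≈ 136 + (p/100)(0 − 136), so p ≈ 100×(95 − 136)/(0 − 136) = -4100/-136 = 30.15.
p = 30 reproduces all three channels after rounding.

30%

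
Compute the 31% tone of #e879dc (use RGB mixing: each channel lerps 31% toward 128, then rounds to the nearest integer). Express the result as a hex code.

#e879dc is rgb(232, 121, 220).
Lerp each channel 31% toward 128:
  R: 232 + 0.31×(128−232) = 232 − 32.24 = 199.76 → 200
  G: 121 + 0.31×(128−121) = 121 + 2.17 = 123.17 → 123
  B: 220 + 0.31×(128−220) = 220 − 28.52 = 191.48 → 191
rgb(200, 123, 191) = #c87bbf.

#c87bbf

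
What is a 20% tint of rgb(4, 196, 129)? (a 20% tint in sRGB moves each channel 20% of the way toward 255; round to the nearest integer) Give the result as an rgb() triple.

A 20% tint moves each channel 20% toward 255:
  R: 4 + 50.2 = 54.2 → 54
  G: 196 + 11.8 = 207.8 → 208
  B: 129 + 0.2×(255−129) = 129 + 25.2 = 154.2 → 154

rgb(54, 208, 154)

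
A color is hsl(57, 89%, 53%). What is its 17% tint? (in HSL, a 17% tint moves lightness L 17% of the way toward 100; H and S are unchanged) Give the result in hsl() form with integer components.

L moves 17% from 53 toward 100: 53 + 7.99 = 60.99 → 61.
H and S are unchanged.

hsl(57, 89%, 61%)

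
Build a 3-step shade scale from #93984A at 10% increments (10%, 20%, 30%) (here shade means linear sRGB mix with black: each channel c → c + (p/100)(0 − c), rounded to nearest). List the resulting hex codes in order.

#848943, #767A3B, #676A34

#93984A is rgb(147, 152, 74).
10%: (147 − 14.7 = 132.3→132, 152 − 15.2 = 136.8→137, 74 − 7.4 = 66.6→67) → #848943
20%: (147 − 29.4 = 117.6→118, 152 − 30.4 = 121.6→122, 74 − 14.8 = 59.2→59) → #767A3B
30%: (147 − 44.1 = 102.9→103, 152 − 45.6 = 106.4→106, 74 − 22.2 = 51.8→52) → #676A34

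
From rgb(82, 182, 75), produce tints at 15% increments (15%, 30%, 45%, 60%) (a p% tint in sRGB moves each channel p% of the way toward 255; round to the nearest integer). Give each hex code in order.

15%: (82 + 25.95 = 107.95→108, 182 + 10.95 = 192.95→193, 75 + 27 = 102→102) → #6CC166
30%: (82 + 51.9 = 133.9→134, 182 + 21.9 = 203.9→204, 75 + 54 = 129→129) → #86CC81
45%: (82 + 77.85 = 159.85→160, 182 + 32.85 = 214.85→215, 75 + 81 = 156→156) → #A0D79C
60%: (82 + 103.8 = 185.8→186, 182 + 43.8 = 225.8→226, 75 + 108 = 183→183) → #BAE2B7

#6CC166, #86CC81, #A0D79C, #BAE2B7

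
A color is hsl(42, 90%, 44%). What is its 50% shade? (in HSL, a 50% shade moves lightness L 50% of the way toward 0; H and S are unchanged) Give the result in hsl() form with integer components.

L moves 50% from 44 toward 0: 44 − 22 = 22 → 22.
H and S are unchanged.

hsl(42, 90%, 22%)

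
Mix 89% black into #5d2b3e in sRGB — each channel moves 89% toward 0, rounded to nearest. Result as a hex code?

#0a0507

#5d2b3e is rgb(93, 43, 62).
Per channel, c → c + 0.89(0 − c):
  R: 93 + 0.89×(0−93) = 93 − 82.77 = 10.23 → 10
  G: 43 − 38.27 = 4.73 → 5
  B: 62 − 55.18 = 6.82 → 7
rgb(10, 5, 7) = #0a0507.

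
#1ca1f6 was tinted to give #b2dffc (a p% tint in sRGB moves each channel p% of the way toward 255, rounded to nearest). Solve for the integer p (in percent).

66%

#1ca1f6 is rgb(28, 161, 246); #b2dffc is rgb(178, 223, 252).
On the R channel (widest range): 178 ≈ 28 + (p/100)(255 − 28), so p ≈ 100×(178 − 28)/(255 − 28) = 15000/227 = 66.08.
p = 66 reproduces all three channels after rounding.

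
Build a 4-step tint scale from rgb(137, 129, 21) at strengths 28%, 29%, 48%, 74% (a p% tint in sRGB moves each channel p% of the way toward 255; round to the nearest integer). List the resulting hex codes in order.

#AAA457, #ABA659, #C2BD85, #E0DEC2

28%: (137 + 33.04 = 170.04→170, 129 + 35.28 = 164.28→164, 21 + 65.52 = 86.52→87) → #AAA457
29%: (137 + 34.22 = 171.22→171, 129 + 36.54 = 165.54→166, 21 + 67.86 = 88.86→89) → #ABA659
48%: (137 + 56.64 = 193.64→194, 129 + 60.48 = 189.48→189, 21 + 112.32 = 133.32→133) → #C2BD85
74%: (137 + 87.32 = 224.32→224, 129 + 93.24 = 222.24→222, 21 + 173.16 = 194.16→194) → #E0DEC2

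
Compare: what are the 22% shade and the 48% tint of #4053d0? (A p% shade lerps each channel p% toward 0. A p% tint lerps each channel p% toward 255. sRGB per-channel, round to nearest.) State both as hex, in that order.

#4053d0 is rgb(64, 83, 208).
22% shade:
  R: 64 + 0.22×(0−64) = 64 − 14.08 = 49.92 → 50
  G: 83 + 0.22×(0−83) = 83 − 18.26 = 64.74 → 65
  B: 208 − 45.76 = 162.24 → 162
  → #3241a2
48% tint:
  R: 64 + 0.48×(255−64) = 64 + 91.68 = 155.68 → 156
  G: 83 + 82.56 = 165.56 → 166
  B: 208 + 22.56 = 230.56 → 231
  → #9ca6e7

#3241a2, #9ca6e7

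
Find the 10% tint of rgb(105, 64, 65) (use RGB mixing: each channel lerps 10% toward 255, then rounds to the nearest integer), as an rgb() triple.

Per channel, c → c + 0.1(255 − c):
  R: 105 + 15 = 120 → 120
  G: 64 + 0.1×(255−64) = 64 + 19.1 = 83.1 → 83
  B: 65 + 0.1×(255−65) = 65 + 19 = 84 → 84

rgb(120, 83, 84)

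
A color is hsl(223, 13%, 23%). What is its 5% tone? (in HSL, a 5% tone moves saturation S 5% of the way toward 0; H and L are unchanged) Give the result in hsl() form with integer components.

S moves 5% from 13 toward 0: 13 − 0.65 = 12.35 → 12.
H and L are unchanged.

hsl(223, 12%, 23%)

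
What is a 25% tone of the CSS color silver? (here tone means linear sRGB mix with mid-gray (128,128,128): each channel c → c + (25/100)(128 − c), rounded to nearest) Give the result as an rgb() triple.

CSS silver is rgb(192, 192, 192).
Per channel, c → c + 0.25(128 − c):
  R: 192 + 0.25×(128−192) = 192 − 16 = 176 → 176
  G: 192 + 0.25×(128−192) = 192 − 16 = 176 → 176
  B: 192 − 16 = 176 → 176

rgb(176, 176, 176)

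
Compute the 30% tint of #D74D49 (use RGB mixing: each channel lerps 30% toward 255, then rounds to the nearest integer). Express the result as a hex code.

#E38280

#D74D49 is rgb(215, 77, 73).
Lerp each channel 30% toward 255:
  R: 215 + 12 = 227 → 227
  G: 77 + 53.4 = 130.4 → 130
  B: 73 + 0.3×(255−73) = 73 + 54.6 = 127.6 → 128
rgb(227, 130, 128) = #E38280.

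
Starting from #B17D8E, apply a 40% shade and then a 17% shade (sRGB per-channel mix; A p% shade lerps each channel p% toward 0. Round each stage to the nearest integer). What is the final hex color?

#B17D8E is rgb(177, 125, 142).
Per channel, c → c + 0.4(0 − c):
  R: 177 + 0.4×(0−177) = 177 − 70.8 = 106.2 → 106
  G: 125 − 50 = 75 → 75
  B: 142 + 0.4×(0−142) = 142 − 56.8 = 85.2 → 85
After the shade: rgb(106, 75, 85) = #6A4B55.
A 17% shade moves each channel 17% toward 0:
  R: 106 + 0.17×(0−106) = 106 − 18.02 = 87.98 → 88
  G: 75 + 0.17×(0−75) = 75 − 12.75 = 62.25 → 62
  B: 85 + 0.17×(0−85) = 85 − 14.45 = 70.55 → 71
rgb(88, 62, 71) = #583E47.

#583E47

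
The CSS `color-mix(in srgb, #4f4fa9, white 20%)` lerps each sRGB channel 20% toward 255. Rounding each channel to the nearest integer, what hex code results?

#4f4fa9 is rgb(79, 79, 169).
Lerp each channel 20% toward 255:
  R: 79 + 0.2×(255−79) = 79 + 35.2 = 114.2 → 114
  G: 79 + 0.2×(255−79) = 79 + 35.2 = 114.2 → 114
  B: 169 + 0.2×(255−169) = 169 + 17.2 = 186.2 → 186
rgb(114, 114, 186) = #7272ba.

#7272ba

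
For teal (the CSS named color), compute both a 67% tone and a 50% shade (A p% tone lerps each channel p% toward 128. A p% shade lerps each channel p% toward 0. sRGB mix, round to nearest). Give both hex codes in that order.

CSS teal is rgb(0, 128, 128).
67% tone:
  R: 0 + 85.76 = 85.76 → 86
  G: 128 + 0.67×(128−128) = 128 + 0 = 128 → 128
  B: 128 + 0.67×(128−128) = 128 + 0 = 128 → 128
  → #568080
50% shade:
  R: 0 + 0 = 0 → 0
  G: 128 + 0.5×(0−128) = 128 − 64 = 64 → 64
  B: 128 + 0.5×(0−128) = 128 − 64 = 64 → 64
  → #004040

#568080, #004040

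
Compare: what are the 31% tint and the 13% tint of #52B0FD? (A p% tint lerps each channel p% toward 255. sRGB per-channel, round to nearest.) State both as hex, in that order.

#88C8FE, #68BAFD

#52B0FD is rgb(82, 176, 253).
31% tint:
  R: 82 + 0.31×(255−82) = 82 + 53.63 = 135.63 → 136
  G: 176 + 24.49 = 200.49 → 200
  B: 253 + 0.62 = 253.62 → 254
  → #88C8FE
13% tint:
  R: 82 + 0.13×(255−82) = 82 + 22.49 = 104.49 → 104
  G: 176 + 0.13×(255−176) = 176 + 10.27 = 186.27 → 186
  B: 253 + 0.13×(255−253) = 253 + 0.26 = 253.26 → 253
  → #68BAFD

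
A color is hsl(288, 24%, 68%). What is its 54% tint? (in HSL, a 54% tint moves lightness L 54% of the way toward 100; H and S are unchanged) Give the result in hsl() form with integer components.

hsl(288, 24%, 85%)

L moves 54% from 68 toward 100: 68 + 17.28 = 85.28 → 85.
H and S are unchanged.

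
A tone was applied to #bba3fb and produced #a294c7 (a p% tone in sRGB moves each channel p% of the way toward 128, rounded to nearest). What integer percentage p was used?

#bba3fb is rgb(187, 163, 251); #a294c7 is rgb(162, 148, 199).
On the B channel (widest range): 199 ≈ 251 + (p/100)(128 − 251), so p ≈ 100×(199 − 251)/(128 − 251) = -5200/-123 = 42.28.
p = 42 reproduces all three channels after rounding.

42%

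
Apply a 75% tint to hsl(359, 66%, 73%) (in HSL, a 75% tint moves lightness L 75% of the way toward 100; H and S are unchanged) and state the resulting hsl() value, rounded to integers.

hsl(359, 66%, 93%)

L moves 75% from 73 toward 100: 73 + 20.25 = 93.25 → 93.
H and S are unchanged.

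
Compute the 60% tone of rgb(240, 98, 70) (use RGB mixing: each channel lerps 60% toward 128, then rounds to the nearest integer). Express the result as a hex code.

A 60% tone moves each channel 60% toward 128:
  R: 240 + 0.6×(128−240) = 240 − 67.2 = 172.8 → 173
  G: 98 + 0.6×(128−98) = 98 + 18 = 116 → 116
  B: 70 + 34.8 = 104.8 → 105
rgb(173, 116, 105) = #AD7469.

#AD7469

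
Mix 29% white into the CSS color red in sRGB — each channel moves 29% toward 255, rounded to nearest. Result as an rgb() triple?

rgb(255, 74, 74)

CSS red is rgb(255, 0, 0).
Lerp each channel 29% toward 255:
  R: 255 + 0.29×(255−255) = 255 + 0 = 255 → 255
  G: 0 + 0.29×(255−0) = 0 + 73.95 = 73.95 → 74
  B: 0 + 73.95 = 73.95 → 74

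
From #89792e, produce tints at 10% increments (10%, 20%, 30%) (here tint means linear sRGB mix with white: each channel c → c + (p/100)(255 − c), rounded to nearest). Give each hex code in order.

#89792e is rgb(137, 121, 46).
10%: (137 + 11.8 = 148.8→149, 121 + 13.4 = 134.4→134, 46 + 20.9 = 66.9→67) → #958643
20%: (137 + 23.6 = 160.6→161, 121 + 26.8 = 147.8→148, 46 + 41.8 = 87.8→88) → #a19458
30%: (137 + 35.4 = 172.4→172, 121 + 40.2 = 161.2→161, 46 + 62.7 = 108.7→109) → #aca16d

#958643, #a19458, #aca16d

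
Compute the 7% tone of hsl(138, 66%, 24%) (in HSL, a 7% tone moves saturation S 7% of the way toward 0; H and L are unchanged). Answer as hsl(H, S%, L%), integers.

hsl(138, 61%, 24%)

S moves 7% from 66 toward 0: 66 − 4.62 = 61.38 → 61.
H and L are unchanged.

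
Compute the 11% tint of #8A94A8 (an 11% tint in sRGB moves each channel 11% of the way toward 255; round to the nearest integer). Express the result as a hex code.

#8A94A8 is rgb(138, 148, 168).
Per channel, c → c + 0.11(255 − c):
  R: 138 + 0.11×(255−138) = 138 + 12.87 = 150.87 → 151
  G: 148 + 0.11×(255−148) = 148 + 11.77 = 159.77 → 160
  B: 168 + 0.11×(255−168) = 168 + 9.57 = 177.57 → 178
rgb(151, 160, 178) = #97A0B2.

#97A0B2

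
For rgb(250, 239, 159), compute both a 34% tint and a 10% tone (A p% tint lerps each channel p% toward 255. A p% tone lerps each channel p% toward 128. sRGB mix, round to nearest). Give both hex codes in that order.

#fcf4c0, #eee49c

34% tint:
  R: 250 + 1.7 = 251.7 → 252
  G: 239 + 5.44 = 244.44 → 244
  B: 159 + 0.34×(255−159) = 159 + 32.64 = 191.64 → 192
  → #fcf4c0
10% tone:
  R: 250 + 0.1×(128−250) = 250 − 12.2 = 237.8 → 238
  G: 239 + 0.1×(128−239) = 239 − 11.1 = 227.9 → 228
  B: 159 + 0.1×(128−159) = 159 − 3.1 = 155.9 → 156
  → #eee49c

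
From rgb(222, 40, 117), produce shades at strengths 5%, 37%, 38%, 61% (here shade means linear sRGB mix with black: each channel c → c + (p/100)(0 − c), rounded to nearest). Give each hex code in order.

#D3266F, #8C194A, #8A1949, #57102E

5%: (222 − 11.1 = 210.9→211, 40 − 2 = 38→38, 117 − 5.85 = 111.15→111) → #D3266F
37%: (222 − 82.14 = 139.86→140, 40 − 14.8 = 25.2→25, 117 − 43.29 = 73.71→74) → #8C194A
38%: (222 − 84.36 = 137.64→138, 40 − 15.2 = 24.8→25, 117 − 44.46 = 72.54→73) → #8A1949
61%: (222 − 135.42 = 86.58→87, 40 − 24.4 = 15.6→16, 117 − 71.37 = 45.63→46) → #57102E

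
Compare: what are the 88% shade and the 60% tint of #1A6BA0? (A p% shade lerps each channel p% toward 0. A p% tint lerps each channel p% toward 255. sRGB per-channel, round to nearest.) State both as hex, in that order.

#1A6BA0 is rgb(26, 107, 160).
88% shade:
  R: 26 + 0.88×(0−26) = 26 − 22.88 = 3.12 → 3
  G: 107 + 0.88×(0−107) = 107 − 94.16 = 12.84 → 13
  B: 160 + 0.88×(0−160) = 160 − 140.8 = 19.2 → 19
  → #030D13
60% tint:
  R: 26 + 0.6×(255−26) = 26 + 137.4 = 163.4 → 163
  G: 107 + 88.8 = 195.8 → 196
  B: 160 + 0.6×(255−160) = 160 + 57 = 217 → 217
  → #A3C4D9

#030D13, #A3C4D9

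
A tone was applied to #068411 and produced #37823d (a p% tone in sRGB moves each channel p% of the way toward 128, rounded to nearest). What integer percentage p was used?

#068411 is rgb(6, 132, 17); #37823d is rgb(55, 130, 61).
On the R channel (widest range): 55 ≈ 6 + (p/100)(128 − 6), so p ≈ 100×(55 − 6)/(128 − 6) = 4900/122 = 40.16.
p = 40 reproduces all three channels after rounding.

40%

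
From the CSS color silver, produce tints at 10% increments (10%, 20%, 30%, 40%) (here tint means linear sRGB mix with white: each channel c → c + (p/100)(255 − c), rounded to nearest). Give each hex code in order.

#C6C6C6, #CDCDCD, #D3D3D3, #D9D9D9

CSS silver is rgb(192, 192, 192).
10%: (192 + 6.3 = 198.3→198, 192 + 6.3 = 198.3→198, 192 + 6.3 = 198.3→198) → #C6C6C6
20%: (192 + 12.6 = 204.6→205, 192 + 12.6 = 204.6→205, 192 + 12.6 = 204.6→205) → #CDCDCD
30%: (192 + 18.9 = 210.9→211, 192 + 18.9 = 210.9→211, 192 + 18.9 = 210.9→211) → #D3D3D3
40%: (192 + 25.2 = 217.2→217, 192 + 25.2 = 217.2→217, 192 + 25.2 = 217.2→217) → #D9D9D9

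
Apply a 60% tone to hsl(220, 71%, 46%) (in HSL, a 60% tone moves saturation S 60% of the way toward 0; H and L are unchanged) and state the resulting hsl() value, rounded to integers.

S moves 60% from 71 toward 0: 71 − 42.6 = 28.4 → 28.
H and L are unchanged.

hsl(220, 28%, 46%)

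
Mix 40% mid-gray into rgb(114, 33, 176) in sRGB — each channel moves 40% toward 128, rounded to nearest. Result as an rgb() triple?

rgb(120, 71, 157)

Lerp each channel 40% toward 128:
  R: 114 + 5.6 = 119.6 → 120
  G: 33 + 38 = 71 → 71
  B: 176 + 0.4×(128−176) = 176 − 19.2 = 156.8 → 157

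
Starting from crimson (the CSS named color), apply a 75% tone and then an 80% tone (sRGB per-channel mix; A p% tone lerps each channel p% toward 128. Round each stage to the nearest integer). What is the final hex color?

CSS crimson is rgb(220, 20, 60).
Lerp each channel 75% toward 128:
  R: 220 − 69 = 151 → 151
  G: 20 + 0.75×(128−20) = 20 + 81 = 101 → 101
  B: 60 + 51 = 111 → 111
After the tone: rgb(151, 101, 111) = #97656f.
An 80% tone moves each channel 80% toward 128:
  R: 151 + 0.8×(128−151) = 151 − 18.4 = 132.6 → 133
  G: 101 + 0.8×(128−101) = 101 + 21.6 = 122.6 → 123
  B: 111 + 0.8×(128−111) = 111 + 13.6 = 124.6 → 125
rgb(133, 123, 125) = #857b7d.

#857b7d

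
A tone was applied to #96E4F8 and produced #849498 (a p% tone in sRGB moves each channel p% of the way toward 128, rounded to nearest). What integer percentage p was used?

#96E4F8 is rgb(150, 228, 248); #849498 is rgb(132, 148, 152).
On the B channel (widest range): 152 ≈ 248 + (p/100)(128 − 248), so p ≈ 100×(152 − 248)/(128 − 248) = -9600/-120 = 80.00.
p = 80 reproduces all three channels after rounding.

80%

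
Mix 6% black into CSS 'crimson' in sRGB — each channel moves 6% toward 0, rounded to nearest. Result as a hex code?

#CF1338

CSS crimson is rgb(220, 20, 60).
A 6% shade moves each channel 6% toward 0:
  R: 220 − 13.2 = 206.8 → 207
  G: 20 − 1.2 = 18.8 → 19
  B: 60 − 3.6 = 56.4 → 56
rgb(207, 19, 56) = #CF1338.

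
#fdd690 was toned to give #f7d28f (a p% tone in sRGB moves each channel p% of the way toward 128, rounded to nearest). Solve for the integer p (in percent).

#fdd690 is rgb(253, 214, 144); #f7d28f is rgb(247, 210, 143).
On the R channel (widest range): 247 ≈ 253 + (p/100)(128 − 253), so p ≈ 100×(247 − 253)/(128 − 253) = -600/-125 = 4.80.
p = 5 reproduces all three channels after rounding.

5%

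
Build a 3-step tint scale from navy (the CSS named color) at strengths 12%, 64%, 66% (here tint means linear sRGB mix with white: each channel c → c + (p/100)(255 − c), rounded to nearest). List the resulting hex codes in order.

#1f1f8f, #a3a3d1, #a8a8d4

CSS navy is rgb(0, 0, 128).
12%: (0 + 30.6 = 30.6→31, 0 + 30.6 = 30.6→31, 128 + 15.24 = 143.24→143) → #1f1f8f
64%: (0 + 163.2 = 163.2→163, 0 + 163.2 = 163.2→163, 128 + 81.28 = 209.28→209) → #a3a3d1
66%: (0 + 168.3 = 168.3→168, 0 + 168.3 = 168.3→168, 128 + 83.82 = 211.82→212) → #a8a8d4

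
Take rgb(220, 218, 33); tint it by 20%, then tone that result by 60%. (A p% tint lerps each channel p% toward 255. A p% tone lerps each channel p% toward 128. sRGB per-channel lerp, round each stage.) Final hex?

#a8a76c

Lerp each channel 20% toward 255:
  R: 220 + 0.2×(255−220) = 220 + 7 = 227 → 227
  G: 218 + 7.4 = 225.4 → 225
  B: 33 + 0.2×(255−33) = 33 + 44.4 = 77.4 → 77
After the tint: rgb(227, 225, 77) = #e3e14d.
Per channel, c → c + 0.6(128 − c):
  R: 227 + 0.6×(128−227) = 227 − 59.4 = 167.6 → 168
  G: 225 − 58.2 = 166.8 → 167
  B: 77 + 30.6 = 107.6 → 108
rgb(168, 167, 108) = #a8a76c.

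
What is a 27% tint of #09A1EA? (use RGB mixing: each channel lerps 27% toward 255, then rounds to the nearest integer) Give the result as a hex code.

#09A1EA is rgb(9, 161, 234).
Lerp each channel 27% toward 255:
  R: 9 + 0.27×(255−9) = 9 + 66.42 = 75.42 → 75
  G: 161 + 0.27×(255−161) = 161 + 25.38 = 186.38 → 186
  B: 234 + 5.67 = 239.67 → 240
rgb(75, 186, 240) = #4BBAF0.

#4BBAF0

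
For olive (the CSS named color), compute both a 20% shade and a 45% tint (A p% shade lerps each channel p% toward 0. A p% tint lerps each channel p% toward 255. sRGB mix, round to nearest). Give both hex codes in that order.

CSS olive is rgb(128, 128, 0).
20% shade:
  R: 128 + 0.2×(0−128) = 128 − 25.6 = 102.4 → 102
  G: 128 + 0.2×(0−128) = 128 − 25.6 = 102.4 → 102
  B: 0 + 0.2×(0−0) = 0 + 0 = 0 → 0
  → #666600
45% tint:
  R: 128 + 0.45×(255−128) = 128 + 57.15 = 185.15 → 185
  G: 128 + 57.15 = 185.15 → 185
  B: 0 + 0.45×(255−0) = 0 + 114.75 = 114.75 → 115
  → #b9b973

#666600, #b9b973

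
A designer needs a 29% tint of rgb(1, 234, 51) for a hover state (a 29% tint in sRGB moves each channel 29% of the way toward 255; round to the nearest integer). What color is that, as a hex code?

#4bf06e

Per channel, c → c + 0.29(255 − c):
  R: 1 + 73.66 = 74.66 → 75
  G: 234 + 0.29×(255−234) = 234 + 6.09 = 240.09 → 240
  B: 51 + 0.29×(255−51) = 51 + 59.16 = 110.16 → 110
rgb(75, 240, 110) = #4bf06e.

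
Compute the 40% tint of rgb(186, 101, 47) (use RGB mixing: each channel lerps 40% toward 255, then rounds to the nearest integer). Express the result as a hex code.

Per channel, c → c + 0.4(255 − c):
  R: 186 + 0.4×(255−186) = 186 + 27.6 = 213.6 → 214
  G: 101 + 0.4×(255−101) = 101 + 61.6 = 162.6 → 163
  B: 47 + 83.2 = 130.2 → 130
rgb(214, 163, 130) = #D6A382.

#D6A382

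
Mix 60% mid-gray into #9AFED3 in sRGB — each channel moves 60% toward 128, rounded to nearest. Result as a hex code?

#9AFED3 is rgb(154, 254, 211).
A 60% tone moves each channel 60% toward 128:
  R: 154 + 0.6×(128−154) = 154 − 15.6 = 138.4 → 138
  G: 254 − 75.6 = 178.4 → 178
  B: 211 + 0.6×(128−211) = 211 − 49.8 = 161.2 → 161
rgb(138, 178, 161) = #8AB2A1.

#8AB2A1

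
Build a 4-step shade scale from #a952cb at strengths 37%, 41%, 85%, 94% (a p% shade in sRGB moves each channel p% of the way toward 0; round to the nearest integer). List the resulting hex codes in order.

#6a3480, #643078, #190c1e, #0a050c

#a952cb is rgb(169, 82, 203).
37%: (169 − 62.53 = 106.47→106, 82 − 30.34 = 51.66→52, 203 − 75.11 = 127.89→128) → #6a3480
41%: (169 − 69.29 = 99.71→100, 82 − 33.62 = 48.38→48, 203 − 83.23 = 119.77→120) → #643078
85%: (169 − 143.65 = 25.35→25, 82 − 69.7 = 12.3→12, 203 − 172.55 = 30.45→30) → #190c1e
94%: (169 − 158.86 = 10.14→10, 82 − 77.08 = 4.92→5, 203 − 190.82 = 12.18→12) → #0a050c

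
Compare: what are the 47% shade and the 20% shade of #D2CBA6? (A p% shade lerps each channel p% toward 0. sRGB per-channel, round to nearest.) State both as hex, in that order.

#6F6C58, #A8A285

#D2CBA6 is rgb(210, 203, 166).
47% shade:
  R: 210 + 0.47×(0−210) = 210 − 98.7 = 111.3 → 111
  G: 203 − 95.41 = 107.59 → 108
  B: 166 − 78.02 = 87.98 → 88
  → #6F6C58
20% shade:
  R: 210 + 0.2×(0−210) = 210 − 42 = 168 → 168
  G: 203 + 0.2×(0−203) = 203 − 40.6 = 162.4 → 162
  B: 166 + 0.2×(0−166) = 166 − 33.2 = 132.8 → 133
  → #A8A285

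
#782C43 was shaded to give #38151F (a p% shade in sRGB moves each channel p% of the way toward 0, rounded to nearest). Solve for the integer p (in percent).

53%

#782C43 is rgb(120, 44, 67); #38151F is rgb(56, 21, 31).
On the R channel (widest range): 56 ≈ 120 + (p/100)(0 − 120), so p ≈ 100×(56 − 120)/(0 − 120) = -6400/-120 = 53.33.
p = 53 reproduces all three channels after rounding.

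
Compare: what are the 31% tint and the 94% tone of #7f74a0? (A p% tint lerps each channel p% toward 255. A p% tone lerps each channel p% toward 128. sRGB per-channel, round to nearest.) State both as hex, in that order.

#a79fbd, #807f82

#7f74a0 is rgb(127, 116, 160).
31% tint:
  R: 127 + 0.31×(255−127) = 127 + 39.68 = 166.68 → 167
  G: 116 + 0.31×(255−116) = 116 + 43.09 = 159.09 → 159
  B: 160 + 29.45 = 189.45 → 189
  → #a79fbd
94% tone:
  R: 127 + 0.94×(128−127) = 127 + 0.94 = 127.94 → 128
  G: 116 + 11.28 = 127.28 → 127
  B: 160 + 0.94×(128−160) = 160 − 30.08 = 129.92 → 130
  → #807f82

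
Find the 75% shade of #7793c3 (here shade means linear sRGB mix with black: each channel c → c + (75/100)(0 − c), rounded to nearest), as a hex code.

#7793c3 is rgb(119, 147, 195).
Lerp each channel 75% toward 0:
  R: 119 + 0.75×(0−119) = 119 − 89.25 = 29.75 → 30
  G: 147 + 0.75×(0−147) = 147 − 110.25 = 36.75 → 37
  B: 195 + 0.75×(0−195) = 195 − 146.25 = 48.75 → 49
rgb(30, 37, 49) = #1e2531.

#1e2531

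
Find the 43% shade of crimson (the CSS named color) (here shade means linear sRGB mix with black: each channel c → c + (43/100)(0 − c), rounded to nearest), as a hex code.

CSS crimson is rgb(220, 20, 60).
A 43% shade moves each channel 43% toward 0:
  R: 220 + 0.43×(0−220) = 220 − 94.6 = 125.4 → 125
  G: 20 − 8.6 = 11.4 → 11
  B: 60 − 25.8 = 34.2 → 34
rgb(125, 11, 34) = #7d0b22.

#7d0b22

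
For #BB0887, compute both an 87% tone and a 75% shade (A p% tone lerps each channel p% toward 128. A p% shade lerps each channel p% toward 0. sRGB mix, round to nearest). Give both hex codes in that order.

#BB0887 is rgb(187, 8, 135).
87% tone:
  R: 187 + 0.87×(128−187) = 187 − 51.33 = 135.67 → 136
  G: 8 + 0.87×(128−8) = 8 + 104.4 = 112.4 → 112
  B: 135 − 6.09 = 128.91 → 129
  → #887081
75% shade:
  R: 187 − 140.25 = 46.75 → 47
  G: 8 + 0.75×(0−8) = 8 − 6 = 2 → 2
  B: 135 + 0.75×(0−135) = 135 − 101.25 = 33.75 → 34
  → #2F0222

#887081, #2F0222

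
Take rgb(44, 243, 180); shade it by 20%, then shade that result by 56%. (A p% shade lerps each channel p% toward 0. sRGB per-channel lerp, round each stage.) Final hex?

Per channel, c → c + 0.2(0 − c):
  R: 44 + 0.2×(0−44) = 44 − 8.8 = 35.2 → 35
  G: 243 − 48.6 = 194.4 → 194
  B: 180 − 36 = 144 → 144
After the shade: rgb(35, 194, 144) = #23c290.
Per channel, c → c + 0.56(0 − c):
  R: 35 + 0.56×(0−35) = 35 − 19.6 = 15.4 → 15
  G: 194 + 0.56×(0−194) = 194 − 108.64 = 85.36 → 85
  B: 144 + 0.56×(0−144) = 144 − 80.64 = 63.36 → 63
rgb(15, 85, 63) = #0f553f.

#0f553f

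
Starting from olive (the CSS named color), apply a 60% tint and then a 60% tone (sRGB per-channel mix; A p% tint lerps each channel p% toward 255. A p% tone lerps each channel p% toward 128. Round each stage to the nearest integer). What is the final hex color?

#9E9E8A

CSS olive is rgb(128, 128, 0).
Lerp each channel 60% toward 255:
  R: 128 + 0.6×(255−128) = 128 + 76.2 = 204.2 → 204
  G: 128 + 0.6×(255−128) = 128 + 76.2 = 204.2 → 204
  B: 0 + 0.6×(255−0) = 0 + 153 = 153 → 153
After the tint: rgb(204, 204, 153) = #CCCC99.
Per channel, c → c + 0.6(128 − c):
  R: 204 + 0.6×(128−204) = 204 − 45.6 = 158.4 → 158
  G: 204 + 0.6×(128−204) = 204 − 45.6 = 158.4 → 158
  B: 153 − 15 = 138 → 138
rgb(158, 158, 138) = #9E9E8A.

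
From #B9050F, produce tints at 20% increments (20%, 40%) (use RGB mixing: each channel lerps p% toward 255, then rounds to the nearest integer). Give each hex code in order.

#C7373F, #D5696F

#B9050F is rgb(185, 5, 15).
20%: (185 + 14 = 199→199, 5 + 50 = 55→55, 15 + 48 = 63→63) → #C7373F
40%: (185 + 28 = 213→213, 5 + 100 = 105→105, 15 + 96 = 111→111) → #D5696F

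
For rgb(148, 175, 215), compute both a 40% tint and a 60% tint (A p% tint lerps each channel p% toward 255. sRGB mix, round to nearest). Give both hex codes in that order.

#bfcfe7, #d4dfef

40% tint:
  R: 148 + 0.4×(255−148) = 148 + 42.8 = 190.8 → 191
  G: 175 + 0.4×(255−175) = 175 + 32 = 207 → 207
  B: 215 + 16 = 231 → 231
  → #bfcfe7
60% tint:
  R: 148 + 0.6×(255−148) = 148 + 64.2 = 212.2 → 212
  G: 175 + 0.6×(255−175) = 175 + 48 = 223 → 223
  B: 215 + 0.6×(255−215) = 215 + 24 = 239 → 239
  → #d4dfef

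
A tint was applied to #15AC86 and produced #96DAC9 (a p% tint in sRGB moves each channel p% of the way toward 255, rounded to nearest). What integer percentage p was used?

#15AC86 is rgb(21, 172, 134); #96DAC9 is rgb(150, 218, 201).
On the R channel (widest range): 150 ≈ 21 + (p/100)(255 − 21), so p ≈ 100×(150 − 21)/(255 − 21) = 12900/234 = 55.13.
p = 55 reproduces all three channels after rounding.

55%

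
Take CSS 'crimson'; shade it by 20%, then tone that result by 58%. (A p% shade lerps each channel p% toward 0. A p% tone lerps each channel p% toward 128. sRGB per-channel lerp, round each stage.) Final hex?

CSS crimson is rgb(220, 20, 60).
A 20% shade moves each channel 20% toward 0:
  R: 220 + 0.2×(0−220) = 220 − 44 = 176 → 176
  G: 20 + 0.2×(0−20) = 20 − 4 = 16 → 16
  B: 60 + 0.2×(0−60) = 60 − 12 = 48 → 48
After the shade: rgb(176, 16, 48) = #B01030.
Lerp each channel 58% toward 128:
  R: 176 + 0.58×(128−176) = 176 − 27.84 = 148.16 → 148
  G: 16 + 0.58×(128−16) = 16 + 64.96 = 80.96 → 81
  B: 48 + 0.58×(128−48) = 48 + 46.4 = 94.4 → 94
rgb(148, 81, 94) = #94515E.

#94515E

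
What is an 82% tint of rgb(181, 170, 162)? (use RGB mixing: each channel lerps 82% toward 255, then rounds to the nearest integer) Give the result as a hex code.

Per channel, c → c + 0.82(255 − c):
  R: 181 + 0.82×(255−181) = 181 + 60.68 = 241.68 → 242
  G: 170 + 0.82×(255−170) = 170 + 69.7 = 239.7 → 240
  B: 162 + 0.82×(255−162) = 162 + 76.26 = 238.26 → 238
rgb(242, 240, 238) = #F2F0EE.

#F2F0EE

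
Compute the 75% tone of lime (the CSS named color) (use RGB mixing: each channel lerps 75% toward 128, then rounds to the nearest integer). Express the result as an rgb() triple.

rgb(96, 160, 96)

CSS lime is rgb(0, 255, 0).
Per channel, c → c + 0.75(128 − c):
  R: 0 + 0.75×(128−0) = 0 + 96 = 96 → 96
  G: 255 + 0.75×(128−255) = 255 − 95.25 = 159.75 → 160
  B: 0 + 96 = 96 → 96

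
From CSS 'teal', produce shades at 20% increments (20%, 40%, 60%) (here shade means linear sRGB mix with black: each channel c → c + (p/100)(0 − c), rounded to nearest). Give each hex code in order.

CSS teal is rgb(0, 128, 128).
20%: (0→0, 128 − 25.6 = 102.4→102, 128 − 25.6 = 102.4→102) → #006666
40%: (0→0, 128 − 51.2 = 76.8→77, 128 − 51.2 = 76.8→77) → #004D4D
60%: (0→0, 128 − 76.8 = 51.2→51, 128 − 76.8 = 51.2→51) → #003333

#006666, #004D4D, #003333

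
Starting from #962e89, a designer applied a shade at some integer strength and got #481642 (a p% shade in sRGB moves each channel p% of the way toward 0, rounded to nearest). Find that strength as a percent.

52%

#962e89 is rgb(150, 46, 137); #481642 is rgb(72, 22, 66).
On the R channel (widest range): 72 ≈ 150 + (p/100)(0 − 150), so p ≈ 100×(72 − 150)/(0 − 150) = -7800/-150 = 52.00.
p = 52 reproduces all three channels after rounding.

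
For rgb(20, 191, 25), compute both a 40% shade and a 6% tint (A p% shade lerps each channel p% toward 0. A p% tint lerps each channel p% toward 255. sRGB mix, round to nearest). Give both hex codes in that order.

#0c730f, #22c327

40% shade:
  R: 20 + 0.4×(0−20) = 20 − 8 = 12 → 12
  G: 191 + 0.4×(0−191) = 191 − 76.4 = 114.6 → 115
  B: 25 + 0.4×(0−25) = 25 − 10 = 15 → 15
  → #0c730f
6% tint:
  R: 20 + 14.1 = 34.1 → 34
  G: 191 + 0.06×(255−191) = 191 + 3.84 = 194.84 → 195
  B: 25 + 0.06×(255−25) = 25 + 13.8 = 38.8 → 39
  → #22c327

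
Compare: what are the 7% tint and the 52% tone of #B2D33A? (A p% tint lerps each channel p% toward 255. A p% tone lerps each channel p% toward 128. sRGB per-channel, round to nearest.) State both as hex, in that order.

#B7D648, #98A85E

#B2D33A is rgb(178, 211, 58).
7% tint:
  R: 178 + 0.07×(255−178) = 178 + 5.39 = 183.39 → 183
  G: 211 + 3.08 = 214.08 → 214
  B: 58 + 13.79 = 71.79 → 72
  → #B7D648
52% tone:
  R: 178 + 0.52×(128−178) = 178 − 26 = 152 → 152
  G: 211 − 43.16 = 167.84 → 168
  B: 58 + 36.4 = 94.4 → 94
  → #98A85E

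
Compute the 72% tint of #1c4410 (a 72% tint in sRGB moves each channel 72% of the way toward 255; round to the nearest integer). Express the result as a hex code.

#1c4410 is rgb(28, 68, 16).
A 72% tint moves each channel 72% toward 255:
  R: 28 + 0.72×(255−28) = 28 + 163.44 = 191.44 → 191
  G: 68 + 134.64 = 202.64 → 203
  B: 16 + 0.72×(255−16) = 16 + 172.08 = 188.08 → 188
rgb(191, 203, 188) = #bfcbbc.

#bfcbbc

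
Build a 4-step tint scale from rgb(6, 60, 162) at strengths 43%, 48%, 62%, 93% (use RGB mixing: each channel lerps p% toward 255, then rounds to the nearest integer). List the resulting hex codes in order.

43%: (6 + 107.07 = 113.07→113, 60 + 83.85 = 143.85→144, 162 + 39.99 = 201.99→202) → #7190ca
48%: (6 + 119.52 = 125.52→126, 60 + 93.6 = 153.6→154, 162 + 44.64 = 206.64→207) → #7e9acf
62%: (6 + 154.38 = 160.38→160, 60 + 120.9 = 180.9→181, 162 + 57.66 = 219.66→220) → #a0b5dc
93%: (6 + 231.57 = 237.57→238, 60 + 181.35 = 241.35→241, 162 + 86.49 = 248.49→248) → #eef1f8

#7190ca, #7e9acf, #a0b5dc, #eef1f8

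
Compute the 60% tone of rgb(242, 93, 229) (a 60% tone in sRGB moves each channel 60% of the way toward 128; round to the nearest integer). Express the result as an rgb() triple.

Per channel, c → c + 0.6(128 − c):
  R: 242 + 0.6×(128−242) = 242 − 68.4 = 173.6 → 174
  G: 93 + 0.6×(128−93) = 93 + 21 = 114 → 114
  B: 229 − 60.6 = 168.4 → 168

rgb(174, 114, 168)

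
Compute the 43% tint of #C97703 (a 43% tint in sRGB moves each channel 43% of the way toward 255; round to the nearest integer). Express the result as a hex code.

#C97703 is rgb(201, 119, 3).
Lerp each channel 43% toward 255:
  R: 201 + 23.22 = 224.22 → 224
  G: 119 + 0.43×(255−119) = 119 + 58.48 = 177.48 → 177
  B: 3 + 0.43×(255−3) = 3 + 108.36 = 111.36 → 111
rgb(224, 177, 111) = #E0B16F.

#E0B16F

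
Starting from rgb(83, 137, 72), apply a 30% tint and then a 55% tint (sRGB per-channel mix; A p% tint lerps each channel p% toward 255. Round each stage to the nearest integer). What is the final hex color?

Per channel, c → c + 0.3(255 − c):
  R: 83 + 51.6 = 134.6 → 135
  G: 137 + 0.3×(255−137) = 137 + 35.4 = 172.4 → 172
  B: 72 + 54.9 = 126.9 → 127
After the tint: rgb(135, 172, 127) = #87ac7f.
Per channel, c → c + 0.55(255 − c):
  R: 135 + 0.55×(255−135) = 135 + 66 = 201 → 201
  G: 172 + 0.55×(255−172) = 172 + 45.65 = 217.65 → 218
  B: 127 + 0.55×(255−127) = 127 + 70.4 = 197.4 → 197
rgb(201, 218, 197) = #c9dac5.

#c9dac5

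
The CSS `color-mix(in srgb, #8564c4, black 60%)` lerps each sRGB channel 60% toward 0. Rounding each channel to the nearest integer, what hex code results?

#35284e

#8564c4 is rgb(133, 100, 196).
Per channel, c → c + 0.6(0 − c):
  R: 133 + 0.6×(0−133) = 133 − 79.8 = 53.2 → 53
  G: 100 − 60 = 40 → 40
  B: 196 − 117.6 = 78.4 → 78
rgb(53, 40, 78) = #35284e.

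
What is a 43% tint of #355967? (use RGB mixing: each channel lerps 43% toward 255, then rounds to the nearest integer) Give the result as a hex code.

#8ca0a8

#355967 is rgb(53, 89, 103).
A 43% tint moves each channel 43% toward 255:
  R: 53 + 0.43×(255−53) = 53 + 86.86 = 139.86 → 140
  G: 89 + 71.38 = 160.38 → 160
  B: 103 + 0.43×(255−103) = 103 + 65.36 = 168.36 → 168
rgb(140, 160, 168) = #8ca0a8.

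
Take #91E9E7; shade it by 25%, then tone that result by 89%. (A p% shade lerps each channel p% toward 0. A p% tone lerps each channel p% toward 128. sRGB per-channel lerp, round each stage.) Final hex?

#91E9E7 is rgb(145, 233, 231).
A 25% shade moves each channel 25% toward 0:
  R: 145 + 0.25×(0−145) = 145 − 36.25 = 108.75 → 109
  G: 233 − 58.25 = 174.75 → 175
  B: 231 + 0.25×(0−231) = 231 − 57.75 = 173.25 → 173
After the shade: rgb(109, 175, 173) = #6DAFAD.
An 89% tone moves each channel 89% toward 128:
  R: 109 + 16.91 = 125.91 → 126
  G: 175 + 0.89×(128−175) = 175 − 41.83 = 133.17 → 133
  B: 173 − 40.05 = 132.95 → 133
rgb(126, 133, 133) = #7E8585.

#7E8585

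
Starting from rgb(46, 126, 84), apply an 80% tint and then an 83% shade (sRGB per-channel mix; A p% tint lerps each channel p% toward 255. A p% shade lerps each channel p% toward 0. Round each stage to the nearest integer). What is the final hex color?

#242726

Lerp each channel 80% toward 255:
  R: 46 + 0.8×(255−46) = 46 + 167.2 = 213.2 → 213
  G: 126 + 103.2 = 229.2 → 229
  B: 84 + 136.8 = 220.8 → 221
After the tint: rgb(213, 229, 221) = #d5e5dd.
An 83% shade moves each channel 83% toward 0:
  R: 213 − 176.79 = 36.21 → 36
  G: 229 − 190.07 = 38.93 → 39
  B: 221 − 183.43 = 37.57 → 38
rgb(36, 39, 38) = #242726.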